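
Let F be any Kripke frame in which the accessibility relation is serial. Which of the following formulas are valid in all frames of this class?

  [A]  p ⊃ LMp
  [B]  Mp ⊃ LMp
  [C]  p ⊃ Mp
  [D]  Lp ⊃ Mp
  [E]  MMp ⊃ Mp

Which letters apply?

D

(A) p ⊃ LMp is axiom B; it is valid on a frame exactly when R is symmetric. Such an R need not be symmetric, so not valid.
(B) Mp ⊃ LMp is axiom 5; it is valid on a frame exactly when R is euclidean. Such an R need not be euclidean, so not valid.
(C) the dual of axiom T: valid iff R is reflexive. Such an R need not be reflexive — not valid.
(D) axiom D: valid iff R is serial. Every such R is serial — valid.
(E) MMp ⊃ Mp (the dual of axiom 4) characterises the transitive frames. Such an R need not be transitive — not valid.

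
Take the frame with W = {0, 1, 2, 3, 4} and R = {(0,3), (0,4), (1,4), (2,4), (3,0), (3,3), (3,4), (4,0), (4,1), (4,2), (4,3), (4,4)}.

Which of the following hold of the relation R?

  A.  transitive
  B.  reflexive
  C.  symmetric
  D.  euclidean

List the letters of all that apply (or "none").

C

(A) not transitive: 0 R 3 and 3 R 0 but not 0 R 0.
(B) not reflexive: not 0 R 0.
(C) symmetric: every R-edge is matched by its reverse.
(D) not euclidean: 4 R 0 and 4 R 1 but not 0 R 1.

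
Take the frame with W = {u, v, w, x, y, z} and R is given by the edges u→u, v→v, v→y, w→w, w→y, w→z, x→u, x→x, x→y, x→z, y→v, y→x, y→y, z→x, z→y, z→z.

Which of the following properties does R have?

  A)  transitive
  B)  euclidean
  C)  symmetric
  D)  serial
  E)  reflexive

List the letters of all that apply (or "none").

D, E

(A) not transitive: v R y and y R x but not v R x.
(B) not euclidean: w R y and w R w but not y R w.
(C) not symmetric: w R y but not y R w.
(D) serial: every world has an R-successor.
(E) reflexive: each world relates to itself.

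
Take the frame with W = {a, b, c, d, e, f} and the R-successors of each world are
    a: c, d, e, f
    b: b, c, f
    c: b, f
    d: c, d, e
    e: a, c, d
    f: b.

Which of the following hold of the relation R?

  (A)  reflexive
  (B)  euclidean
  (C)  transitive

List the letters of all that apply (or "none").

(A) not reflexive: not a R a.
(B) not euclidean: a R c and a R d but not c R d.
(C) not transitive: a R c and c R b but not a R b.

none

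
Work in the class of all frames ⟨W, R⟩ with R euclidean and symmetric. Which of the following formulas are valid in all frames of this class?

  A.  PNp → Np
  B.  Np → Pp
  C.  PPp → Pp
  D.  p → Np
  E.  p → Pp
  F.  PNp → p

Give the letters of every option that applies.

A symmetric euclidean relation is transitive (uRv and vRw give vRu by symmetry, then uRw by the euclidean condition, applied at v).
(A) PNp → Np is the dual of axiom 5, which corresponds to the euclidean property. Every such R is euclidean — valid.
(B) Np → Pp is axiom D; it is valid on a frame exactly when R is serial. Such an R need not be serial, so not valid.
(C) PPp → Pp (the dual of axiom 4) characterises the transitive frames. Every such R is transitive — valid.
(D) p → Np is equivalent to ◇p→p; it holds exactly when R ⊆ identity. Such an R need not be a subset of the identity — not valid.
(E) the dual of axiom T: valid iff R is reflexive. Such an R need not be reflexive — not valid.
(F) the dual of axiom B: valid iff R is symmetric. Every such R is symmetric — valid.

A, C, F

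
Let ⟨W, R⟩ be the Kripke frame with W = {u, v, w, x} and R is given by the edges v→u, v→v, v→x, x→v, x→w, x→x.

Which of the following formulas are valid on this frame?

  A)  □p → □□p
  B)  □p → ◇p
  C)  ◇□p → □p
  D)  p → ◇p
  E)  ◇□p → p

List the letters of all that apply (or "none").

none

R is not reflexive: not u R u.
R is not symmetric: v R u but not u R v.
R is not transitive: v R x and x R w but not v R w.
R is not euclidean: v R u and v R v but not u R v.
R is not serial: u has no R-successor.
(A) □p → □□p is axiom 4; it is valid on a frame exactly when R is transitive. R is not transitive, so not valid.
(B) □p → ◇p is axiom D; it is valid on a frame exactly when R is serial. R is not serial, so not valid.
(C) ◇□p → □p (the dual of axiom 5) characterises the euclidean frames. R is not euclidean — not valid.
(D) p → ◇p is the dual of axiom T; it is valid on a frame exactly when R is reflexive. R is not reflexive, so not valid.
(E) ◇□p → p is the dual of axiom B; it is valid on a frame exactly when R is symmetric. R is not symmetric, so not valid.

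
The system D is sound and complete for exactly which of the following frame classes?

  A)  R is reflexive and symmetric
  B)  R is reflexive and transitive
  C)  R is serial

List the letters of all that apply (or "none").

(A) this class determines B (= KTB), not D.
(B) this class determines S4, not D.
(C) D is sound and complete for exactly this class.

C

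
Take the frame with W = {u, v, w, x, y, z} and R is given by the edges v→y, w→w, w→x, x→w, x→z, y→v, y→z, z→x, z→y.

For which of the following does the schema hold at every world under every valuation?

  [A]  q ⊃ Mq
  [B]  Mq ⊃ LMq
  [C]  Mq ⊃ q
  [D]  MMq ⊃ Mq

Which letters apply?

R is not reflexive: not u R u.
R is not transitive: v R y and y R v but not v R v.
R is not euclidean: x R w and x R z but not w R z.
R is not a subset of the identity: v R y with v ≠ y.
(A) q ⊃ Mq (the dual of axiom T) characterises the reflexive frames. R is not reflexive — not valid.
(B) Mq ⊃ LMq (axiom 5) characterises the euclidean frames. R is not euclidean — not valid.
(C) Mq ⊃ q is the converse of T; it holds exactly when R ⊆ identity. Here R ⊄ identity — not valid.
(D) MMq ⊃ Mq is the dual of axiom 4, which corresponds to transitivity. R is not transitive — not valid.

none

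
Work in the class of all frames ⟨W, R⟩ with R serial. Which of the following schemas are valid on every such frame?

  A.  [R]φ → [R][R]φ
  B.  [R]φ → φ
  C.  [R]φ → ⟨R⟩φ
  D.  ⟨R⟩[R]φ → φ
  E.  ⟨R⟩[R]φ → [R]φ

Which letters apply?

C

(A) [R]φ → [R][R]φ is axiom 4; it is valid on a frame exactly when R is transitive. Such an R need not be transitive, so not valid.
(B) [R]φ → φ is axiom T; it is valid on a frame exactly when R is reflexive. Such an R need not be reflexive, so not valid.
(C) [R]φ → ⟨R⟩φ (axiom D) characterises the serial frames. Every such R is serial — valid.
(D) ⟨R⟩[R]φ → φ (the dual of axiom B) characterises the symmetric frames. Such an R need not be symmetric — not valid.
(E) ⟨R⟩[R]φ → [R]φ (the dual of axiom 5) characterises the euclidean frames. Such an R need not be euclidean — not valid.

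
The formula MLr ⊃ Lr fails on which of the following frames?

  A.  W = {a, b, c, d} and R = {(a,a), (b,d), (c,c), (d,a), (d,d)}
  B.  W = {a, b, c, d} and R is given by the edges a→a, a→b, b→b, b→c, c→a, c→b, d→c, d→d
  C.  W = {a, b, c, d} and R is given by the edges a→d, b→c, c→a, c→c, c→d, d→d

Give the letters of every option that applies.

The schema MLr ⊃ Lr is the dual of axiom 5; it is valid on a frame iff R is euclidean.
(A) R is not euclidean (d R a and d R d but not a R d), so the schema fails here.
(B) R is not euclidean (a R b and a R a but not b R a), so the schema fails here.
(C) R is not euclidean (c R a and c R c but not a R c), so the schema fails here.

A, B, C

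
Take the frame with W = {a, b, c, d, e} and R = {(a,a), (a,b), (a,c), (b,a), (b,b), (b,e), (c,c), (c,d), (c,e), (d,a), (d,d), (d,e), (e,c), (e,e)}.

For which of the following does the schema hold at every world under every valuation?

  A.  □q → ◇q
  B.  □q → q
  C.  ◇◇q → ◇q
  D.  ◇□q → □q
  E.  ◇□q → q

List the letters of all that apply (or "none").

A, B

R is reflexive: each world relates to itself.
R is not symmetric: a R c but not c R a.
R is not transitive: a R b and b R e but not a R e.
R is not euclidean: a R b and a R c but not b R c.
R is serial: every world has an R-successor.
(A) □q → ◇q (axiom D) characterises the serial frames. R is serial — valid.
(B) □q → q is axiom T, which corresponds to reflexivity. R is reflexive — valid.
(C) ◇◇q → ◇q is the dual of axiom 4; it is valid on a frame exactly when R is transitive. R is not transitive, so not valid.
(D) ◇□q → □q is the dual of axiom 5, which corresponds to the euclidean property. R is not euclidean — not valid.
(E) ◇□q → q (the dual of axiom B) characterises the symmetric frames. R is not symmetric — not valid.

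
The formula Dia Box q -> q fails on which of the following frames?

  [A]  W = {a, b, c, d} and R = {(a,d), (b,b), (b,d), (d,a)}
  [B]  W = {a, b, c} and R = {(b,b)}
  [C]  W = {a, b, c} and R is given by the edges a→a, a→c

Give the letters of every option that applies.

A, C

The schema Dia Box q -> q is the dual of axiom B; it is valid on a frame iff R is symmetric.
(A) R is not symmetric (b R d but not d R b), so the schema fails here.
(B) R is symmetric (every R-edge is matched by its reverse), so the schema is valid here.
(C) R is not symmetric (a R c but not c R a), so the schema fails here.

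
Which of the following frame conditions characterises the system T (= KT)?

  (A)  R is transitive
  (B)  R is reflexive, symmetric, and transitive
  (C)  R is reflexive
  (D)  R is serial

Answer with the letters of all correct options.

(A) this class determines K4, not T (= KT).
(B) this class determines S5, not T (= KT).
(C) T (= KT) is sound and complete for exactly this class.
(D) this class determines D, not T (= KT).

C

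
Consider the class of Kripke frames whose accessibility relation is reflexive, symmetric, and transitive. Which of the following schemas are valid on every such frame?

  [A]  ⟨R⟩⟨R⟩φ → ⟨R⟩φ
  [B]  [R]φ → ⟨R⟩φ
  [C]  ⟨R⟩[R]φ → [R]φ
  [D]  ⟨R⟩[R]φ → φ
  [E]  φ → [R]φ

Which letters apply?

A relation that is reflexive, symmetric, and transitive is also euclidean and serial.
(A) ⟨R⟩⟨R⟩φ → ⟨R⟩φ is the dual of axiom 4, which corresponds to transitivity. Every such R is transitive — valid.
(B) [R]φ → ⟨R⟩φ (axiom D) characterises the serial frames. Every such R is serial — valid.
(C) ⟨R⟩[R]φ → [R]φ is the dual of axiom 5; it is valid on a frame exactly when R is euclidean. Every such R is euclidean, so valid.
(D) ⟨R⟩[R]φ → φ is the dual of axiom B, which corresponds to symmetry. Every such R is symmetric — valid.
(E) φ → [R]φ is equivalent to ◇p→p; it holds exactly when R ⊆ identity. Such an R need not be a subset of the identity — not valid.

A, B, C, D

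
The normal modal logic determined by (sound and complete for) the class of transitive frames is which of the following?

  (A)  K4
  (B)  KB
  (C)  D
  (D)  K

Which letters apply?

A

(A) K4 is determined by exactly this class.
(B) KB is determined by the class of symmetric frames.
(C) D is determined by the class of serial frames.
(D) K is determined by the class of arbitrary frames.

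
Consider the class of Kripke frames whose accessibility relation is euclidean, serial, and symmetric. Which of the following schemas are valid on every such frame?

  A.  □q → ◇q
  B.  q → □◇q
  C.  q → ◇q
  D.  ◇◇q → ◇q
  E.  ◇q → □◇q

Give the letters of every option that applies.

A, B, C, D, E

Serial, symmetric and euclidean together give transitive (from symmetry + euclidean) and then reflexive; the relation is an equivalence.
(A) □q → ◇q is axiom D, which corresponds to seriality. Every such R is serial — valid.
(B) q → □◇q is axiom B; it is valid on a frame exactly when R is symmetric. Every such R is symmetric, so valid.
(C) q → ◇q is the dual of axiom T, which corresponds to reflexivity. Every such R is reflexive — valid.
(D) ◇◇q → ◇q is the dual of axiom 4; it is valid on a frame exactly when R is transitive. Every such R is transitive, so valid.
(E) axiom 5: valid iff R is euclidean. Every such R is euclidean — valid.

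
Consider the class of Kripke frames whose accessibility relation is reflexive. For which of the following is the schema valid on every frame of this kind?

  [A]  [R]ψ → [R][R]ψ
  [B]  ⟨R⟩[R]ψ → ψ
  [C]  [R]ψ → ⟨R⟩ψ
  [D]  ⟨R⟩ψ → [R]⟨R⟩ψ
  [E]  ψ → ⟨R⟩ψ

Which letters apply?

C, E

A reflexive relation is serial.
(A) [R]ψ → [R][R]ψ is axiom 4, which corresponds to transitivity. Such an R need not be transitive — not valid.
(B) ⟨R⟩[R]ψ → ψ (the dual of axiom B) characterises the symmetric frames. Such an R need not be symmetric — not valid.
(C) [R]ψ → ⟨R⟩ψ is axiom D, which corresponds to seriality. Every such R is serial — valid.
(D) ⟨R⟩ψ → [R]⟨R⟩ψ is axiom 5, which corresponds to the euclidean property. Such an R need not be euclidean — not valid.
(E) ψ → ⟨R⟩ψ (the dual of axiom T) characterises the reflexive frames. Every such R is reflexive — valid.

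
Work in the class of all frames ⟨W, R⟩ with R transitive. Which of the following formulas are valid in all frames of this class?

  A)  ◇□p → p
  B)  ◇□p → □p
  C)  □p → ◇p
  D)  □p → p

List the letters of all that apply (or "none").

none

(A) ◇□p → p (the dual of axiom B) characterises the symmetric frames. Such an R need not be symmetric — not valid.
(B) ◇□p → □p is the dual of axiom 5; it is valid on a frame exactly when R is euclidean. Such an R need not be euclidean, so not valid.
(C) □p → ◇p (axiom D) characterises the serial frames. Such an R need not be serial — not valid.
(D) □p → p is axiom T, which corresponds to reflexivity. Such an R need not be reflexive — not valid.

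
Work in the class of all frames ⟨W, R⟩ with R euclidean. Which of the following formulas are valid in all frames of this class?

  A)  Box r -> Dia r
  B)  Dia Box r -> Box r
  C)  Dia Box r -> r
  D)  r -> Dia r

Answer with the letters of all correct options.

B

(A) Box r -> Dia r is axiom D, which corresponds to seriality. Such an R need not be serial — not valid.
(B) Dia Box r -> Box r (the dual of axiom 5) characterises the euclidean frames. Every such R is euclidean — valid.
(C) Dia Box r -> r is the dual of axiom B; it is valid on a frame exactly when R is symmetric. Such an R need not be symmetric, so not valid.
(D) r -> Dia r is the dual of axiom T, which corresponds to reflexivity. Such an R need not be reflexive — not valid.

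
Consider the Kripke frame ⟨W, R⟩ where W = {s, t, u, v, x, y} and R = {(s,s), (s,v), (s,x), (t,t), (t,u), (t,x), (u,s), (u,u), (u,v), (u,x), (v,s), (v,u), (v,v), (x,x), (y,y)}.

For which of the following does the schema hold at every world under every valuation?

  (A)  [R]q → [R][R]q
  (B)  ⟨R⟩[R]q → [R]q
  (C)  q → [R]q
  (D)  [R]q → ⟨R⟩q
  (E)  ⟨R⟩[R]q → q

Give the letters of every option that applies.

D

R is not symmetric: s R x but not x R s.
R is not transitive: s R v and v R u but not s R u.
R is not euclidean: s R v and s R x but not v R x.
R is serial: every world has an R-successor.
R is not a subset of the identity: s R v with s ≠ v.
(A) [R]q → [R][R]q is axiom 4; it is valid on a frame exactly when R is transitive. R is not transitive, so not valid.
(B) ⟨R⟩[R]q → [R]q (the dual of axiom 5) characterises the euclidean frames. R is not euclidean — not valid.
(C) q → [R]q is equivalent to ◇p→p; it holds exactly when R ⊆ identity. Here R ⊄ identity — not valid.
(D) [R]q → ⟨R⟩q is axiom D; it is valid on a frame exactly when R is serial. R is serial, so valid.
(E) ⟨R⟩[R]q → q is the dual of axiom B, which corresponds to symmetry. R is not symmetric — not valid.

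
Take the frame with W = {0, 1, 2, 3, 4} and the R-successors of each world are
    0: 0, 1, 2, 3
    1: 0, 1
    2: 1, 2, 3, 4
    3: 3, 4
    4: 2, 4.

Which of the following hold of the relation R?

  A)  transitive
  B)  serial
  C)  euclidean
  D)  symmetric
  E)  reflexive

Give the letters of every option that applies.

B, E

(A) not transitive: 0 R 2 and 2 R 4 but not 0 R 4.
(B) serial: every world has an R-successor.
(C) not euclidean: 0 R 1 and 0 R 2 but not 1 R 2.
(D) not symmetric: 0 R 2 but not 2 R 0.
(E) reflexive: each world relates to itself.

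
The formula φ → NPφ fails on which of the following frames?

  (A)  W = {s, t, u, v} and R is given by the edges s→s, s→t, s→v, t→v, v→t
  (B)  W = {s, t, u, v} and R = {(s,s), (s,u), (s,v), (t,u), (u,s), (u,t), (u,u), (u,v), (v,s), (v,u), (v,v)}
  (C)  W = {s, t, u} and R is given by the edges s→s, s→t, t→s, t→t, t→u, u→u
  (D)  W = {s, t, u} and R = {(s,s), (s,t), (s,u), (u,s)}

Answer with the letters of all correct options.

A, C, D

The schema φ → NPφ is axiom B; it is valid on a frame iff R is symmetric.
(A) R is not symmetric (s R t but not t R s), so the schema fails here.
(B) R is symmetric (every R-edge is matched by its reverse), so the schema is valid here.
(C) R is not symmetric (t R u but not u R t), so the schema fails here.
(D) R is not symmetric (s R t but not t R s), so the schema fails here.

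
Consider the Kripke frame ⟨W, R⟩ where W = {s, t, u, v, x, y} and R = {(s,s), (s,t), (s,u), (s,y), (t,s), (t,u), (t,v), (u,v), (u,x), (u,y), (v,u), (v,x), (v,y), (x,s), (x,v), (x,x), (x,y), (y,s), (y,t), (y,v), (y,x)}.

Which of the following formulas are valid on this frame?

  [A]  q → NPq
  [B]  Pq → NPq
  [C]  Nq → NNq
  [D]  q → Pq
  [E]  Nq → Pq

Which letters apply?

R is not reflexive: not t R t.
R is not symmetric: s R u but not u R s.
R is not transitive: s R t and t R v but not s R v.
R is not euclidean: s R t and s R y but not t R y.
R is serial: every world has an R-successor.
(A) axiom B: valid iff R is symmetric. R is not symmetric — not valid.
(B) axiom 5: valid iff R is euclidean. R is not euclidean — not valid.
(C) axiom 4: valid iff R is transitive. R is not transitive — not valid.
(D) the dual of axiom T: valid iff R is reflexive. R is not reflexive — not valid.
(E) Nq → Pq is axiom D; it is valid on a frame exactly when R is serial. R is serial, so valid.

E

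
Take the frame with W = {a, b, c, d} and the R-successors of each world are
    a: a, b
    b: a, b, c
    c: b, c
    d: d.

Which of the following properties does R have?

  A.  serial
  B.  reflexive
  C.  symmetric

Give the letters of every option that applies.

A, B, C

(A) serial: every world has an R-successor.
(B) reflexive: each world relates to itself.
(C) symmetric: every R-edge is matched by its reverse.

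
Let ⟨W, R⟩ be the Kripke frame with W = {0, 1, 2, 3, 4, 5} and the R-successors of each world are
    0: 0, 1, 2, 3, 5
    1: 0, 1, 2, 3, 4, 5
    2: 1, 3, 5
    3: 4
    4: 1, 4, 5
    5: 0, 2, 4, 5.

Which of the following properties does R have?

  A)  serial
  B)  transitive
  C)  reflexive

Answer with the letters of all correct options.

(A) serial: every world has an R-successor.
(B) not transitive: 0 R 1 and 1 R 4 but not 0 R 4.
(C) not reflexive: not 2 R 2.

A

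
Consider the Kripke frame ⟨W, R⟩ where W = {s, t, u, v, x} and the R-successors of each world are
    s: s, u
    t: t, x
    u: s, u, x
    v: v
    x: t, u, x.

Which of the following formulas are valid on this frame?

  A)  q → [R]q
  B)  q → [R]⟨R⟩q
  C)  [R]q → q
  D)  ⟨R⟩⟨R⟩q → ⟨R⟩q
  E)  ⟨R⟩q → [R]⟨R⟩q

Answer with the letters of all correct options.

R is reflexive: each world relates to itself.
R is symmetric: every R-edge is matched by its reverse.
R is not transitive: s R u and u R x but not s R x.
R is not euclidean: u R s and u R x but not s R x.
R is not a subset of the identity: s R u with s ≠ u.
(A) q → [R]q is equivalent to ◇p→p; it holds exactly when R ⊆ identity. Here R ⊄ identity — not valid.
(B) q → [R]⟨R⟩q (axiom B) characterises the symmetric frames. R is symmetric — valid.
(C) [R]q → q is axiom T, which corresponds to reflexivity. R is reflexive — valid.
(D) the dual of axiom 4: valid iff R is transitive. R is not transitive — not valid.
(E) axiom 5: valid iff R is euclidean. R is not euclidean — not valid.

B, C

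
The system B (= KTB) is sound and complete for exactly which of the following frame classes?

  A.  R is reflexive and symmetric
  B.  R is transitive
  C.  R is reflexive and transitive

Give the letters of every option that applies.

(A) B (= KTB) is sound and complete for exactly this class.
(B) this class determines K4, not B (= KTB).
(C) this class determines S4, not B (= KTB).

A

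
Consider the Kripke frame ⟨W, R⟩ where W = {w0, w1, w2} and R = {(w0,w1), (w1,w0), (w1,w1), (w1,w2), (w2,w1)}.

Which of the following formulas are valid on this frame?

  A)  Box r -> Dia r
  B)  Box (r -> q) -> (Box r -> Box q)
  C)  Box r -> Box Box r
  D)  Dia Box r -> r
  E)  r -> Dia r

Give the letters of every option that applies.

R is not reflexive: not w0 R w0.
R is symmetric: every R-edge is matched by its reverse.
R is not transitive: w0 R w1 and w1 R w0 but not w0 R w0.
R is serial: every world has an R-successor.
(A) Box r -> Dia r (axiom D) characterises the serial frames. R is serial — valid.
(B) this is just K, valid on every normal frame.
(C) Box r -> Box Box r is axiom 4; it is valid on a frame exactly when R is transitive. R is not transitive, so not valid.
(D) the dual of axiom B: valid iff R is symmetric. R is symmetric — valid.
(E) the dual of axiom T: valid iff R is reflexive. R is not reflexive — not valid.

A, B, D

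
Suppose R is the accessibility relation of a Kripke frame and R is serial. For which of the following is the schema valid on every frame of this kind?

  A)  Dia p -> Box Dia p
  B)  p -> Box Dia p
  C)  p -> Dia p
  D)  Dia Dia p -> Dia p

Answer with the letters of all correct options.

none

(A) Dia p -> Box Dia p is axiom 5, which corresponds to the euclidean property. Such an R need not be euclidean — not valid.
(B) p -> Box Dia p (axiom B) characterises the symmetric frames. Such an R need not be symmetric — not valid.
(C) p -> Dia p is the dual of axiom T, which corresponds to reflexivity. Such an R need not be reflexive — not valid.
(D) Dia Dia p -> Dia p (the dual of axiom 4) characterises the transitive frames. Such an R need not be transitive — not valid.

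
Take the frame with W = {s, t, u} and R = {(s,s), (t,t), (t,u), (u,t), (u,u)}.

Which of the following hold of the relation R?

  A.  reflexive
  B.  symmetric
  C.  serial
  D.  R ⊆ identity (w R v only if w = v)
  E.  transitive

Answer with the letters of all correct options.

(A) reflexive: each world relates to itself.
(B) symmetric: every R-edge is matched by its reverse.
(C) serial: every world has an R-successor.
(D) not ⊆ identity: t R u with t ≠ u.
(E) transitive: R is closed under composition.

A, B, C, E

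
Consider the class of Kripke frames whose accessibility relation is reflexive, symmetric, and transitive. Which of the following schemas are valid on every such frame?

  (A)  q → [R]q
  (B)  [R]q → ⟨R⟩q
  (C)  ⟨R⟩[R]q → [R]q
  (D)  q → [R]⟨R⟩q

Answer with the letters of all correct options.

A relation that is reflexive, symmetric, and transitive is also euclidean and serial.
(A) q → [R]q (equivalent to ◇p→p) corresponds to R being a subset of the identity. Such an R need not be a subset of the identity, so not valid.
(B) [R]q → ⟨R⟩q is axiom D; it is valid on a frame exactly when R is serial. Every such R is serial, so valid.
(C) the dual of axiom 5: valid iff R is euclidean. Every such R is euclidean — valid.
(D) q → [R]⟨R⟩q is axiom B, which corresponds to symmetry. Every such R is symmetric — valid.

B, C, D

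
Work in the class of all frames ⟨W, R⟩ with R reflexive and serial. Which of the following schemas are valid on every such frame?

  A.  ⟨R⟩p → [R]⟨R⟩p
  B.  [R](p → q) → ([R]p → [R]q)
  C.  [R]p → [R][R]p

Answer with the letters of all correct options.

B

(A) axiom 5: valid iff R is euclidean. Such an R need not be euclidean — not valid.
(B) [R](p → q) → ([R]p → [R]q) is axiom K, valid on every Kripke frame — valid.
(C) [R]p → [R][R]p is axiom 4; it is valid on a frame exactly when R is transitive. Such an R need not be transitive, so not valid.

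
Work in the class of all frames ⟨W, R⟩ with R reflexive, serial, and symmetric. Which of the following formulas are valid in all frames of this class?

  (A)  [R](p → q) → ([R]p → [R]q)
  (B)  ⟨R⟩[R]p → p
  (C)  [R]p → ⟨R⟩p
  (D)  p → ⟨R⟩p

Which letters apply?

(A) [R](p → q) → ([R]p → [R]q) is the K axiom; it holds on all frames — valid.
(B) ⟨R⟩[R]p → p is the dual of axiom B; it is valid on a frame exactly when R is symmetric. Every such R is symmetric, so valid.
(C) [R]p → ⟨R⟩p is axiom D, which corresponds to seriality. Every such R is serial — valid.
(D) p → ⟨R⟩p is the dual of axiom T; it is valid on a frame exactly when R is reflexive. Every such R is reflexive, so valid.

A, B, C, D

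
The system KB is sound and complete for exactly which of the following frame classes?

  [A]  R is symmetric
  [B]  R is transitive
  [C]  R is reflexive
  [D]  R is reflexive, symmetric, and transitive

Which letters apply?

(A) KB is sound and complete for exactly this class.
(B) this class determines K4, not KB.
(C) this class determines T (= KT), not KB.
(D) this class determines S5, not KB.

A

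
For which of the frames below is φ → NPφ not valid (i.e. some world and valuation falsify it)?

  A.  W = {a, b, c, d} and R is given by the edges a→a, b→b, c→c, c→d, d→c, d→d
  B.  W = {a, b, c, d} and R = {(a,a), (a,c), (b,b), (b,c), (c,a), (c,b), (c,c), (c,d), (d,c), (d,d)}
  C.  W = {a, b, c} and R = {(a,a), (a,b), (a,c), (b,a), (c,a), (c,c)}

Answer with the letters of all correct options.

none

The schema φ → NPφ is axiom B; it is valid on a frame iff R is symmetric.
(A) R is symmetric (every R-edge is matched by its reverse), so the schema is valid here.
(B) R is symmetric (every R-edge is matched by its reverse), so the schema is valid here.
(C) R is symmetric (every R-edge is matched by its reverse), so the schema is valid here.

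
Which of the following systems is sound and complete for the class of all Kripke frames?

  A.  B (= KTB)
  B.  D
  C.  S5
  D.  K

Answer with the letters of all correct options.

D

(A) B (= KTB) is determined by the class of reflexive and symmetric frames.
(B) D is determined by the class of serial frames.
(C) S5 is determined by the class of reflexive, symmetric, and transitive frames.
(D) K is determined by exactly this class.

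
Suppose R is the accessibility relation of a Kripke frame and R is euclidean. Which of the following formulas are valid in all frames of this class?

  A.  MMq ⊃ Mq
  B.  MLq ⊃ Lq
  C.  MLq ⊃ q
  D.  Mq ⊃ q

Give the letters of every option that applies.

B

(A) the dual of axiom 4: valid iff R is transitive. Such an R need not be transitive — not valid.
(B) MLq ⊃ Lq is the dual of axiom 5, which corresponds to the euclidean property. Every such R is euclidean — valid.
(C) the dual of axiom B: valid iff R is symmetric. Such an R need not be symmetric — not valid.
(D) Mq ⊃ q is the converse of T; it holds exactly when R ⊆ identity. Such an R need not be a subset of the identity — not valid.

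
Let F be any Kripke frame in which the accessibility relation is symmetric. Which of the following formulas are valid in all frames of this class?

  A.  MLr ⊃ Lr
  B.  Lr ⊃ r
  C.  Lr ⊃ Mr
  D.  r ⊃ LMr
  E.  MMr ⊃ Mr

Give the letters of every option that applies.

D

(A) MLr ⊃ Lr is the dual of axiom 5, which corresponds to the euclidean property. Such an R need not be euclidean — not valid.
(B) axiom T: valid iff R is reflexive. Such an R need not be reflexive — not valid.
(C) axiom D: valid iff R is serial. Such an R need not be serial — not valid.
(D) r ⊃ LMr (axiom B) characterises the symmetric frames. Every such R is symmetric — valid.
(E) MMr ⊃ Mr is the dual of axiom 4, which corresponds to transitivity. Such an R need not be transitive — not valid.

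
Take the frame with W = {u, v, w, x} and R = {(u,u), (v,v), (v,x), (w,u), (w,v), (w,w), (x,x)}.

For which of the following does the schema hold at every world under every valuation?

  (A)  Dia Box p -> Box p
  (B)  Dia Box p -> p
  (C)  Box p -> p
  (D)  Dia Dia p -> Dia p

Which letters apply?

R is reflexive: each world relates to itself.
R is not symmetric: v R x but not x R v.
R is not transitive: w R v and v R x but not w R x.
R is not euclidean: v R x and v R v but not x R v.
(A) Dia Box p -> Box p (the dual of axiom 5) characterises the euclidean frames. R is not euclidean — not valid.
(B) the dual of axiom B: valid iff R is symmetric. R is not symmetric — not valid.
(C) Box p -> p (axiom T) characterises the reflexive frames. R is reflexive — valid.
(D) the dual of axiom 4: valid iff R is transitive. R is not transitive — not valid.

C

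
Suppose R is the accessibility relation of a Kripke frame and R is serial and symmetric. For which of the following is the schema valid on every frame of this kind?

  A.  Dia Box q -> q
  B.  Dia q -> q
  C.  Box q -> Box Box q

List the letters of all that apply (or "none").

(A) Dia Box q -> q (the dual of axiom B) characterises the symmetric frames. Every such R is symmetric — valid.
(B) Dia q -> q (the converse of T) corresponds to R being a subset of the identity. Such an R need not be a subset of the identity, so not valid.
(C) Box q -> Box Box q is axiom 4; it is valid on a frame exactly when R is transitive. Such an R need not be transitive, so not valid.

A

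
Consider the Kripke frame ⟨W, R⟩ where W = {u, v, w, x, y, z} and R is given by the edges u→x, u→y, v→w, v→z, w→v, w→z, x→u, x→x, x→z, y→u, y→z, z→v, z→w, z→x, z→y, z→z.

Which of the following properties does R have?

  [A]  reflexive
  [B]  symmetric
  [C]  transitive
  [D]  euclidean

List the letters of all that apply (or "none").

B

(A) not reflexive: not u R u.
(B) symmetric: every R-edge is matched by its reverse.
(C) not transitive: u R x and x R u but not u R u.
(D) not euclidean: u R x and u R y but not x R y.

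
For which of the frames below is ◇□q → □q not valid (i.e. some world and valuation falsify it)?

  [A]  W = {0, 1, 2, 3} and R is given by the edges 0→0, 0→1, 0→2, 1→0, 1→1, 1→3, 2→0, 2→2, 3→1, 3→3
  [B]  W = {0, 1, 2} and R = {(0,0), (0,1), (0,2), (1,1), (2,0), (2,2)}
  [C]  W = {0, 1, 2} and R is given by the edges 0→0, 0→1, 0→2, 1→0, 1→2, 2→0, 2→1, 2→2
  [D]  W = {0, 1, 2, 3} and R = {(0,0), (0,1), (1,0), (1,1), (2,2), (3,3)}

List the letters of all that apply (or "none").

A, B, C

The schema ◇□q → □q is the dual of axiom 5; it is valid on a frame iff R is euclidean.
(A) R is not euclidean (0 R 1 and 0 R 2 but not 1 R 2), so the schema fails here.
(B) R is not euclidean (0 R 1 and 0 R 0 but not 1 R 0), so the schema fails here.
(C) R is not euclidean (0 R 1 and 0 R 1 but not 1 R 1), so the schema fails here.
(D) R is euclidean (any two R-successors of the same world are R-related), so the schema is valid here.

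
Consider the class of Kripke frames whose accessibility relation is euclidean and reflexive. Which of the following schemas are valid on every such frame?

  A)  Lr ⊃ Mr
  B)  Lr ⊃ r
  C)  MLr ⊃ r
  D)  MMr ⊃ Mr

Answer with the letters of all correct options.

A, B, C, D

A reflexive euclidean relation is also symmetric (from wRw and wRv the euclidean condition gives vRw) and hence transitive; it is an equivalence relation.
(A) Lr ⊃ Mr is axiom D, which corresponds to seriality. Every such R is serial — valid.
(B) axiom T: valid iff R is reflexive. Every such R is reflexive — valid.
(C) the dual of axiom B: valid iff R is symmetric. Every such R is symmetric — valid.
(D) MMr ⊃ Mr is the dual of axiom 4; it is valid on a frame exactly when R is transitive. Every such R is transitive, so valid.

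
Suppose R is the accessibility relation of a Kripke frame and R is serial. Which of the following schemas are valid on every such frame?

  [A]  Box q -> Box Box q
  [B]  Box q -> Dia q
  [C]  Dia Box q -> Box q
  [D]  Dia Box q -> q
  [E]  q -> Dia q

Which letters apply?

(A) Box q -> Box Box q is axiom 4; it is valid on a frame exactly when R is transitive. Such an R need not be transitive, so not valid.
(B) Box q -> Dia q is axiom D; it is valid on a frame exactly when R is serial. Every such R is serial, so valid.
(C) the dual of axiom 5: valid iff R is euclidean. Such an R need not be euclidean — not valid.
(D) the dual of axiom B: valid iff R is symmetric. Such an R need not be symmetric — not valid.
(E) q -> Dia q is the dual of axiom T; it is valid on a frame exactly when R is reflexive. Such an R need not be reflexive, so not valid.

B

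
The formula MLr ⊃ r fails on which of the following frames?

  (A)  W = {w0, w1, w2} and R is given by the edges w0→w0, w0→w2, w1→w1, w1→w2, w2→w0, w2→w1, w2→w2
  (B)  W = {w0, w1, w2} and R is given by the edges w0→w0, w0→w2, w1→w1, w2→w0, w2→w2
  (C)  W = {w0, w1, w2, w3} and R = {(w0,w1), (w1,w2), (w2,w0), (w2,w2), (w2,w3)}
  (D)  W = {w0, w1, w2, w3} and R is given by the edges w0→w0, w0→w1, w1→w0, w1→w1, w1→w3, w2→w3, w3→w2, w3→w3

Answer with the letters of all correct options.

The schema MLr ⊃ r is the dual of axiom B; it is valid on a frame iff R is symmetric.
(A) R is symmetric (every R-edge is matched by its reverse), so the schema is valid here.
(B) R is symmetric (every R-edge is matched by its reverse), so the schema is valid here.
(C) R is not symmetric (w0 R w1 but not w1 R w0), so the schema fails here.
(D) R is not symmetric (w1 R w3 but not w3 R w1), so the schema fails here.

C, D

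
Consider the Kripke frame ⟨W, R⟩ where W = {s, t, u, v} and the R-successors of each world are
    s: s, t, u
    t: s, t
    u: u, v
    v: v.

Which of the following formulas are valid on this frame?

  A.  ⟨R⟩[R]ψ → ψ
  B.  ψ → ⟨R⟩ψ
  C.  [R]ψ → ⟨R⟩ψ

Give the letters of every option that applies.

R is reflexive: each world relates to itself.
R is not symmetric: s R u but not u R s.
R is serial: every world has an R-successor.
(A) ⟨R⟩[R]ψ → ψ (the dual of axiom B) characterises the symmetric frames. R is not symmetric — not valid.
(B) ψ → ⟨R⟩ψ is the dual of axiom T; it is valid on a frame exactly when R is reflexive. R is reflexive, so valid.
(C) [R]ψ → ⟨R⟩ψ (axiom D) characterises the serial frames. R is serial — valid.

B, C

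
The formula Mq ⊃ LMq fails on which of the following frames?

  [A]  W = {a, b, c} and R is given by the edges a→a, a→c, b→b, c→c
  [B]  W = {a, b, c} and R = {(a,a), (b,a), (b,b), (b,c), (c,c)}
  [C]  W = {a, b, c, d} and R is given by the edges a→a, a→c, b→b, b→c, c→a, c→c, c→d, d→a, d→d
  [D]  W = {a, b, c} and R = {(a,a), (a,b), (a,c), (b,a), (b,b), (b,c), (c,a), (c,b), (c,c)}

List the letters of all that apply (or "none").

The schema Mq ⊃ LMq is axiom 5; it is valid on a frame iff R is euclidean.
(A) R is not euclidean (a R c and a R a but not c R a), so the schema fails here.
(B) R is not euclidean (b R a and b R b but not a R b), so the schema fails here.
(C) R is not euclidean (b R c and b R b but not c R b), so the schema fails here.
(D) R is euclidean (any two R-successors of the same world are R-related), so the schema is valid here.

A, B, C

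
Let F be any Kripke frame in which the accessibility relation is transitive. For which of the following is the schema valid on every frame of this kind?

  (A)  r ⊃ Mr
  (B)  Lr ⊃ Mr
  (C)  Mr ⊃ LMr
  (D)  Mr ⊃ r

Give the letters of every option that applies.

(A) the dual of axiom T: valid iff R is reflexive. Such an R need not be reflexive — not valid.
(B) Lr ⊃ Mr (axiom D) characterises the serial frames. Such an R need not be serial — not valid.
(C) Mr ⊃ LMr (axiom 5) characterises the euclidean frames. Such an R need not be euclidean — not valid.
(D) Mr ⊃ r (the converse of T) corresponds to R being a subset of the identity. Such an R need not be a subset of the identity, so not valid.

none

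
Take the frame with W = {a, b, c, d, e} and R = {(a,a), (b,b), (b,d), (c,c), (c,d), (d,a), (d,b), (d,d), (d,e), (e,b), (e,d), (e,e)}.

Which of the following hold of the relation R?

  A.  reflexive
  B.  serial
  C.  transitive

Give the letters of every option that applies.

A, B

(A) reflexive: each world relates to itself.
(B) serial: every world has an R-successor.
(C) not transitive: b R d and d R a but not b R a.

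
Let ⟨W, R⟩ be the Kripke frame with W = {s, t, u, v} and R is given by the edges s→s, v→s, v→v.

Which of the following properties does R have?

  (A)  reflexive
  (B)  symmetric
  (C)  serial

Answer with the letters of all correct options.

none

(A) not reflexive: not t R t.
(B) not symmetric: v R s but not s R v.
(C) not serial: t has no R-successor.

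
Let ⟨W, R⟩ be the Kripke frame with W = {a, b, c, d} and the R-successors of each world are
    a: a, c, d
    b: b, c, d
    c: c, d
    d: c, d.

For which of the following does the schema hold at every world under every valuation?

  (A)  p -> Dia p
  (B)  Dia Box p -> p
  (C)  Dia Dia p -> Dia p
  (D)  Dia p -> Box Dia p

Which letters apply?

R is reflexive: each world relates to itself.
R is not symmetric: a R c but not c R a.
R is transitive: R is closed under composition.
R is not euclidean: a R c and a R a but not c R a.
(A) the dual of axiom T: valid iff R is reflexive. R is reflexive — valid.
(B) the dual of axiom B: valid iff R is symmetric. R is not symmetric — not valid.
(C) Dia Dia p -> Dia p (the dual of axiom 4) characterises the transitive frames. R is transitive — valid.
(D) Dia p -> Box Dia p (axiom 5) characterises the euclidean frames. R is not euclidean — not valid.

A, C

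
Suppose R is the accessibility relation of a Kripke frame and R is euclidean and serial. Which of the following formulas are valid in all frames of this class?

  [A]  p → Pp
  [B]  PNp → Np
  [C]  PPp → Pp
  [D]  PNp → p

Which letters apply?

B

(A) p → Pp (the dual of axiom T) characterises the reflexive frames. Such an R need not be reflexive — not valid.
(B) the dual of axiom 5: valid iff R is euclidean. Every such R is euclidean — valid.
(C) PPp → Pp (the dual of axiom 4) characterises the transitive frames. Such an R need not be transitive — not valid.
(D) PNp → p (the dual of axiom B) characterises the symmetric frames. Such an R need not be symmetric — not valid.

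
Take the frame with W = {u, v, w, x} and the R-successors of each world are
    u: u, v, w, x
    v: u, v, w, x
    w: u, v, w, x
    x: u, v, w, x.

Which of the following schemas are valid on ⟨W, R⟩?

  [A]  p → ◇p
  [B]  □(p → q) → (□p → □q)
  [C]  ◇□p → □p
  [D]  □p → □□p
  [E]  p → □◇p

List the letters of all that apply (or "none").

A, B, C, D, E

R is reflexive: each world relates to itself.
R is symmetric: every R-edge is matched by its reverse.
R is transitive: R is closed under composition.
R is euclidean: any two R-successors of the same world are R-related.
(A) p → ◇p is the dual of axiom T, which corresponds to reflexivity. R is reflexive — valid.
(B) □(p → q) → (□p → □q) is axiom K, valid on every Kripke frame — valid.
(C) the dual of axiom 5: valid iff R is euclidean. R is euclidean — valid.
(D) □p → □□p (axiom 4) characterises the transitive frames. R is transitive — valid.
(E) p → □◇p is axiom B; it is valid on a frame exactly when R is symmetric. R is symmetric, so valid.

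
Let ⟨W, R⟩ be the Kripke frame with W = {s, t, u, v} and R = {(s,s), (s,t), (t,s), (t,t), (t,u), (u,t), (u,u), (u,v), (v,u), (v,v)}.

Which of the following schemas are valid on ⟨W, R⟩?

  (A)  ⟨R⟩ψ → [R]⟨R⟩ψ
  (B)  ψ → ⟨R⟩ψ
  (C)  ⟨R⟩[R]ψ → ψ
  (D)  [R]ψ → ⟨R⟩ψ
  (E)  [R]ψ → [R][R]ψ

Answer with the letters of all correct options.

B, C, D

R is reflexive: each world relates to itself.
R is symmetric: every R-edge is matched by its reverse.
R is not transitive: s R t and t R u but not s R u.
R is not euclidean: t R s and t R u but not s R u.
R is serial: every world has an R-successor.
(A) ⟨R⟩ψ → [R]⟨R⟩ψ (axiom 5) characterises the euclidean frames. R is not euclidean — not valid.
(B) the dual of axiom T: valid iff R is reflexive. R is reflexive — valid.
(C) ⟨R⟩[R]ψ → ψ is the dual of axiom B; it is valid on a frame exactly when R is symmetric. R is symmetric, so valid.
(D) [R]ψ → ⟨R⟩ψ is axiom D; it is valid on a frame exactly when R is serial. R is serial, so valid.
(E) [R]ψ → [R][R]ψ is axiom 4, which corresponds to transitivity. R is not transitive — not valid.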